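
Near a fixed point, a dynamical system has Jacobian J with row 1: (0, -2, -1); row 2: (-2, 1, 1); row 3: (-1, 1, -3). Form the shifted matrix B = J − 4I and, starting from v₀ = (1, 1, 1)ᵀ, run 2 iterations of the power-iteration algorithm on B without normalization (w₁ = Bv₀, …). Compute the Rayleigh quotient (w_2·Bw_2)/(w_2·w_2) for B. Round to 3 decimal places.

B = J − 4I has rows (-4, -2, -1); (-2, -3, 1); (-1, 1, -7)
w1 = Bv₀ = ((-4)·1 + (-2)·1 + (-1)·1; (-2)·1 + (-3)·1 + 1·1; (-1)·1 + 1·1 + (-7)·1) = (-7, -4, -7)
w2 = Bw1 = ((-4)·(-7) + (-2)·(-4) + (-1)·(-7); (-2)·(-7) + (-3)·(-4) + 1·(-7); (-1)·(-7) + 1·(-4) + (-7)·(-7)) = (43, 19, 52)
Bw2 = (-262, -91, -388)
w2·Bw2 = -33171; w2·w2 = 4914; μ ≈ -33171/4914 = -6.750

-6.750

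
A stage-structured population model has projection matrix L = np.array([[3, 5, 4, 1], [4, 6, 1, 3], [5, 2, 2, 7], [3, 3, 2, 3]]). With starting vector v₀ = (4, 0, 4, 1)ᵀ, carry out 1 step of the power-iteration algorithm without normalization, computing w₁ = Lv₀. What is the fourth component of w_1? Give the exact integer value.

w1 = Lv₀ = (29, 23, 35, 23)
The requested component of w1 is 23.

23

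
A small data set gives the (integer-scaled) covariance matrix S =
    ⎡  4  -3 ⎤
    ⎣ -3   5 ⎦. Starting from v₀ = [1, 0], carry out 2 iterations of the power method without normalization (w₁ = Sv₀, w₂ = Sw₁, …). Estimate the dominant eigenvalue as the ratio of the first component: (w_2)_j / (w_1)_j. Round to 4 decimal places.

w1 = Sv₀ = (4·1 + (-3)·0; (-3)·1 + 5·0) = (4, -3)
w2 = Sw1 = (4·4 + (-3)·(-3); (-3)·4 + 5·(-3)) = (25, -27)
Ratio at component: 25 / 4 = 6.2500

λ ≈ 6.2500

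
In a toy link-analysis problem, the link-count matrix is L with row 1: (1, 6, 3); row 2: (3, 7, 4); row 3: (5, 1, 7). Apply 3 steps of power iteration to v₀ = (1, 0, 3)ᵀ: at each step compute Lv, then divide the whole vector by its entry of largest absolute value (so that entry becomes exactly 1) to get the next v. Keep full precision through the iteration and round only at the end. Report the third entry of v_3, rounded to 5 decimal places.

0.89452

Lv0 = (10.000000, 15.000000, 26.000000); divide by 26.000000 → v1 = (0.384615, 0.576923, 1.000000)
Lv1 = (6.846154, 9.192308, 9.500000); divide by 9.500000 → v2 = (0.720648, 0.967611, 1.000000)
Lv2 = (9.526316, 12.935223, 11.570850); divide by 12.935223 → v3 = (0.736463, 1.000000, 0.894523)
Requested entry of v3: 2858/3195 = 0.89452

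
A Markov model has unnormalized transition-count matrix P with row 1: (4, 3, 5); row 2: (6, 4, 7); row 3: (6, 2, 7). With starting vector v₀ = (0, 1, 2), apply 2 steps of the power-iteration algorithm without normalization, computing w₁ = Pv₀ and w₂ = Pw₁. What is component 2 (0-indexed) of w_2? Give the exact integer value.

w1 = Pv₀ = (4·0 + 3·1 + 5·2; 6·0 + 4·1 + 7·2; 6·0 + 2·1 + 7·2) = (13, 18, 16)
w2 = Pw1 = (4·13 + 3·18 + 5·16; 6·13 + 4·18 + 7·16; 6·13 + 2·18 + 7·16) = (186, 262, 226)
The requested component of w2 is 226.

226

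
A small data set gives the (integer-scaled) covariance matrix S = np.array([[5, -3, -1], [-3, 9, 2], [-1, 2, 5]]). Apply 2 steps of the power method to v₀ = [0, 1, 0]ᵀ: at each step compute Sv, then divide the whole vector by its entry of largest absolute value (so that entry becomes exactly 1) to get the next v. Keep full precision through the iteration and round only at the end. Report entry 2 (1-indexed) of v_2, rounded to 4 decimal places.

1.0000

Sv0 = (-3.00000, 9.00000, 2.00000); divide by 9.00000 → v1 = (-0.33333, 1.00000, 0.22222)
Sv1 = (-4.88889, 10.44444, 3.44444); divide by 10.44444 → v2 = (-0.46809, 1.00000, 0.32979)
Requested entry of v2: 94/94 = 1.0000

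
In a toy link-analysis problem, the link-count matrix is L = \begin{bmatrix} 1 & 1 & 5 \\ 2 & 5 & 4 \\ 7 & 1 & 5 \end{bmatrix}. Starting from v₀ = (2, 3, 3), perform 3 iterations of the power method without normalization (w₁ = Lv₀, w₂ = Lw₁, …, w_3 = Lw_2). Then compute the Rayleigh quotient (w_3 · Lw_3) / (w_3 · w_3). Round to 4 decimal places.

10.4138

w1 = Lv₀ = (1·2 + 1·3 + 5·3; 2·2 + 5·3 + 4·3; 7·2 + 1·3 + 5·3) = (20, 31, 32)
w2 = Lw1 = (1·20 + 1·31 + 5·32; 2·20 + 5·31 + 4·32; 7·20 + 1·31 + 5·32) = (211, 323, 331)
w3 = Lw2 = (2189, 3361, 3455)
Lw3 = (22825, 35003, 35959)
w3·Lw3 = 2189·22825 + 3361·35003 + 3455·35959 = 291847353; w3·w3 = 2189·2189 + 3361·3361 + 3455·3455 = 28025067
λ ≈ 291847353/28025067 = 10.4138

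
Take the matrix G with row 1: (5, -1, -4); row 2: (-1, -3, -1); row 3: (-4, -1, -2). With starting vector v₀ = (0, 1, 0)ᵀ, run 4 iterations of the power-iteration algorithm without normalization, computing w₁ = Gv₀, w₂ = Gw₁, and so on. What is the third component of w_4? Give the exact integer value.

w1 = Gv₀ = (-1, -3, -1)
w2 = Gw1 = (2, 11, 9)
w3 = Gw2 = (-37, -44, -37)
w4 = Gw3 = (7, 206, 266)
The requested component of w4 is 266.

266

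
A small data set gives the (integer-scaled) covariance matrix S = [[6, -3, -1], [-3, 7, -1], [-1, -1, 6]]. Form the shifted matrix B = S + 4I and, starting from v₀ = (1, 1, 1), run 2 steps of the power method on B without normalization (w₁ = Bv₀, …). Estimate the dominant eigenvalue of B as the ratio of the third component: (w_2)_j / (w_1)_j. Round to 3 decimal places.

μ ≈ 8.375

B = S + 4I has rows (10, -3, -1); (-3, 11, -1); (-1, -1, 10)
w1 = Bv₀ = (10·1 + (-3)·1 + (-1)·1; (-3)·1 + 11·1 + (-1)·1; (-1)·1 + (-1)·1 + 10·1) = (6, 7, 8)
w2 = Bw1 = (10·6 + (-3)·7 + (-1)·8; (-3)·6 + 11·7 + (-1)·8; (-1)·6 + (-1)·7 + 10·8) = (31, 51, 67)
Ratio: 67/8 = 8.375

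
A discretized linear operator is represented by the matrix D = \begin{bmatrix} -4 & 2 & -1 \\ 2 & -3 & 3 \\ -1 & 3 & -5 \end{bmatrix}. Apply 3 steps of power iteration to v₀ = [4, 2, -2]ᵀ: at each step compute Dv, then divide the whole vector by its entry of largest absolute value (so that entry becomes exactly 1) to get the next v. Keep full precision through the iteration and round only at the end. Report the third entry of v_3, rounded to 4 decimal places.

1.0000

Dv0 = (-10.00000, -4.00000, 12.00000); divide by 12.00000 → v1 = (-0.83333, -0.33333, 1.00000)
Dv1 = (1.66667, 2.33333, -5.16667); divide by -5.16667 → v2 = (-0.32258, -0.45161, 1.00000)
Dv2 = (-0.61290, 3.70968, -6.03226); divide by -6.03226 → v3 = (0.10160, -0.61497, 1.00000)
Requested entry of v3: 374/374 = 1.0000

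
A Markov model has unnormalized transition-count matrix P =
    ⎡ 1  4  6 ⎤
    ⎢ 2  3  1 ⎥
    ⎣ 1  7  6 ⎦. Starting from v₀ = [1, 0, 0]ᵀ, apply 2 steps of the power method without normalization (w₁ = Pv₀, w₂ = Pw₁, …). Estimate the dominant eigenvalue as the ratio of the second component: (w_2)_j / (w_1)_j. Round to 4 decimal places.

λ ≈ 4.5000

w1 = Pv₀ = (1, 2, 1)
w2 = Pw1 = (15, 9, 21)
Ratio at component: 9 / 2 = 4.5000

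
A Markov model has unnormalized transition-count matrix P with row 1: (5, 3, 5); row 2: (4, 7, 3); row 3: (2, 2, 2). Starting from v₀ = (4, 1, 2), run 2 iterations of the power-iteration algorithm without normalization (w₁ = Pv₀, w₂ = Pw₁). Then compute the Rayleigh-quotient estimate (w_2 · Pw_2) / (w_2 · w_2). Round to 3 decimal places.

w1 = Pv₀ = (5·4 + 3·1 + 5·2; 4·4 + 7·1 + 3·2; 2·4 + 2·1 + 2·2) = (33, 29, 14)
w2 = Pw1 = (5·33 + 3·29 + 5·14; 4·33 + 7·29 + 3·14; 2·33 + 2·29 + 2·14) = (322, 377, 152)
Pw2 = (3501, 4383, 1702)
w2·Pw2 = 322·3501 + 377·4383 + 152·1702 = 3038417; w2·w2 = 322·322 + 377·377 + 152·152 = 268917
λ ≈ 3038417/268917 = 11.299

λ ≈ 11.299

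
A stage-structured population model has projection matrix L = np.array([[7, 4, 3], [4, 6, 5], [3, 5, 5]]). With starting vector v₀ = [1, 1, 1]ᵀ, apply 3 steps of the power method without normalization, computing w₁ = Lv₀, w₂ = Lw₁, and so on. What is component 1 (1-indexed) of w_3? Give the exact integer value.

2769

w1 = Lv₀ = (7·1 + 4·1 + 3·1; 4·1 + 6·1 + 5·1; 3·1 + 5·1 + 5·1) = (14, 15, 13)
w2 = Lw1 = (7·14 + 4·15 + 3·13; 4·14 + 6·15 + 5·13; 3·14 + 5·15 + 5·13) = (197, 211, 182)
w3 = Lw2 = (2769, 2964, 2556)
The requested component of w3 is 2769.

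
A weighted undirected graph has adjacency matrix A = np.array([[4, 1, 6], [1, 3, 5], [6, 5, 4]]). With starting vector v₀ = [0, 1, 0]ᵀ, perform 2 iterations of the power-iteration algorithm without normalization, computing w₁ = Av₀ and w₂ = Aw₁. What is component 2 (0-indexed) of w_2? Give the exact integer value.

w1 = Av₀ = (4·0 + 1·1 + 6·0; 1·0 + 3·1 + 5·0; 6·0 + 5·1 + 4·0) = (1, 3, 5)
w2 = Aw1 = (4·1 + 1·3 + 6·5; 1·1 + 3·3 + 5·5; 6·1 + 5·3 + 4·5) = (37, 35, 41)
The requested component of w2 is 41.

41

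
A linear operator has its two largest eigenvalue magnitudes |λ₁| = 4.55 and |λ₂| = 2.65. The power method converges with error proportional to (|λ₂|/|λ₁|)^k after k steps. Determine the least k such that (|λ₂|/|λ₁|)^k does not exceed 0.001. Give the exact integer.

|λ₂/λ₁| = 2.65/4.55 = 0.58242
Need k ≥ ln(0.001) / ln(0.58242) = -6.9078 / -0.5406 ≈ 12.779
Smallest integer k satisfying the bound: 13

13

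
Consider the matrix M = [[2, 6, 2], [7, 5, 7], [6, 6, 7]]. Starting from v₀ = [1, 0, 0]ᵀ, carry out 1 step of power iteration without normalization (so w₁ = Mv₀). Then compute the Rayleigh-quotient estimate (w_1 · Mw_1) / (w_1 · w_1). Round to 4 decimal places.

λ ≈ 14.9326

w1 = Mv₀ = (2·1 + 6·0 + 2·0; 7·1 + 5·0 + 7·0; 6·1 + 6·0 + 7·0) = (2, 7, 6)
Mw1 = (58, 91, 96)
w1·Mw1 = 2·58 + 7·91 + 6·96 = 1329; w1·w1 = 2·2 + 7·7 + 6·6 = 89
λ ≈ 1329/89 = 14.9326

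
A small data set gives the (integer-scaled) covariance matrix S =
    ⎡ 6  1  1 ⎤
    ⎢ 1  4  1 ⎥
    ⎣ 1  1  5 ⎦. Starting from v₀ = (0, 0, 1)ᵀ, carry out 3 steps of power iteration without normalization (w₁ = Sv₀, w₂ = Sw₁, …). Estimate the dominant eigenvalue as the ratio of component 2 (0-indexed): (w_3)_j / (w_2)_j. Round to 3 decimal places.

w1 = Sv₀ = (6·0 + 1·0 + 1·1; 1·0 + 4·0 + 1·1; 1·0 + 1·0 + 5·1) = (1, 1, 5)
w2 = Sw1 = (6·1 + 1·1 + 1·5; 1·1 + 4·1 + 1·5; 1·1 + 1·1 + 5·5) = (12, 10, 27)
w3 = Sw2 = (109, 79, 157)
Ratio at component: 157 / 27 = 5.815

λ ≈ 5.815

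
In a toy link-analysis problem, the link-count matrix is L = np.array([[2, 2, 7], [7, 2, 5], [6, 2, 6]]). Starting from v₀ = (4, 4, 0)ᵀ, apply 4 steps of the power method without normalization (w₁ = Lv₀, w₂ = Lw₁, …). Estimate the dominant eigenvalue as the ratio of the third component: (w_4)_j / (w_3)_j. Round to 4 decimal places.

w1 = Lv₀ = (16, 36, 32)
w2 = Lw1 = (328, 344, 360)
w3 = Lw2 = (3864, 4784, 4816)
w4 = Lw3 = (51008, 60696, 61648)
Ratio at component: 61648 / 4816 = 12.8007

12.8007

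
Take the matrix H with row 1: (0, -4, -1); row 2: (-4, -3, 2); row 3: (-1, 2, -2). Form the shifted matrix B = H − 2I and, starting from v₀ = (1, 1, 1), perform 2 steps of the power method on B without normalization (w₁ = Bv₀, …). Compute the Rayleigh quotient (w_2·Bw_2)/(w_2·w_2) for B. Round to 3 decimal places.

-7.591

B = H − 2I has rows (-2, -4, -1); (-4, -5, 2); (-1, 2, -4)
w1 = Bv₀ = (-7, -7, -3)
w2 = Bw1 = (45, 57, 5)
Bw2 = (-323, -455, 49)
w2·Bw2 = -40225; w2·w2 = 5299; μ ≈ -40225/5299 = -7.591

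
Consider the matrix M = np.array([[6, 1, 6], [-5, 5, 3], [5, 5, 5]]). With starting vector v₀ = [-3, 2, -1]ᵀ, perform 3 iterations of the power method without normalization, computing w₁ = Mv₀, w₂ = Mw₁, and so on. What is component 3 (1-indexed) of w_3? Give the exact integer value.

w1 = Mv₀ = (-22, 22, -10)
w2 = Mw1 = (-170, 190, -50)
w3 = Mw2 = (-1130, 1650, -150)
The requested component of w3 is -150.

-150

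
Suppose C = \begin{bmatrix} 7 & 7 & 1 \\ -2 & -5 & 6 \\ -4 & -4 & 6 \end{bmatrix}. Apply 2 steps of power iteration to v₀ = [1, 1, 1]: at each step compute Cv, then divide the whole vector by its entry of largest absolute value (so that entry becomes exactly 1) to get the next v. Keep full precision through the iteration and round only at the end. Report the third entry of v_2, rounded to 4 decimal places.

-0.7083

Cv0 = (15.00000, -1.00000, -2.00000); divide by 15.00000 → v1 = (1.00000, -0.06667, -0.13333)
Cv1 = (6.40000, -2.46667, -4.53333); divide by 6.40000 → v2 = (1.00000, -0.38542, -0.70833)
Requested entry of v2: -68/96 = -0.7083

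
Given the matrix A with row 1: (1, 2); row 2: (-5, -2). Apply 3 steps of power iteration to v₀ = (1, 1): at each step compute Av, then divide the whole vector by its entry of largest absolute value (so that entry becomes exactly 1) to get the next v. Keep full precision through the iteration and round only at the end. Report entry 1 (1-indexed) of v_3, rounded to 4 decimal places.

-0.2281

Av0 = (3.00000, -7.00000); divide by -7.00000 → v1 = (-0.42857, 1.00000)
Av1 = (1.57143, 0.14286); divide by 1.57143 → v2 = (1.00000, 0.09091)
Av2 = (1.18182, -5.18182); divide by -5.18182 → v3 = (-0.22807, 1.00000)
Requested entry of v3: -13/57 = -0.2281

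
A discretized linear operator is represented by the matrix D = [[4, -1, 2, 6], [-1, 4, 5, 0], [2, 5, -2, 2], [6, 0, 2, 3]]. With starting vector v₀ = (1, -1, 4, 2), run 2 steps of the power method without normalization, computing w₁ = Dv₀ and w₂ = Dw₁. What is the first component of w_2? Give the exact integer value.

191

w1 = Dv₀ = (4·1 + (-1)·(-1) + 2·4 + 6·2; (-1)·1 + 4·(-1) + 5·4 + 0·2; 2·1 + 5·(-1) + (-2)·4 + 2·2; 6·1 + 0·(-1) + 2·4 + 3·2) = (25, 15, -7, 20)
w2 = Dw1 = (4·25 + (-1)·15 + 2·(-7) + 6·20; (-1)·25 + 4·15 + 5·(-7) + 0·20; 2·25 + 5·15 + (-2)·(-7) + 2·20; 6·25 + 0·15 + 2·(-7) + 3·20) = (191, 0, 179, 196)
The requested component of w2 is 191.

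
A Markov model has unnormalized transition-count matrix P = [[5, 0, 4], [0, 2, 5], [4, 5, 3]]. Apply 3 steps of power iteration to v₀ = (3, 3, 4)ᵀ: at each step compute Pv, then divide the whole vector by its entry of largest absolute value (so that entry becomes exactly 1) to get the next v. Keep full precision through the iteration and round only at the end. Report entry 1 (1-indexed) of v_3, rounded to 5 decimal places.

0.84605

Pv0 = (31.000000, 26.000000, 39.000000); divide by 39.000000 → v1 = (0.794872, 0.666667, 1.000000)
Pv1 = (7.974359, 6.333333, 9.512821); divide by 9.512821 → v2 = (0.838275, 0.665768, 1.000000)
Pv2 = (8.191375, 6.331536, 9.681941); divide by 9.681941 → v3 = (0.846047, 0.653953, 1.000000)
Requested entry of v3: 3039/3592 = 0.84605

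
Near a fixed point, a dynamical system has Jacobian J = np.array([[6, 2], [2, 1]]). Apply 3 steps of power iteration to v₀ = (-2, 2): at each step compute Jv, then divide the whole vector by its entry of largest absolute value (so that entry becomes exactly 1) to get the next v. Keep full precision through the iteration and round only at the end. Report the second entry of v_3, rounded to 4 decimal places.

0.3506

Jv0 = (-8.00000, -2.00000); divide by -8.00000 → v1 = (1.00000, 0.25000)
Jv1 = (6.50000, 2.25000); divide by 6.50000 → v2 = (1.00000, 0.34615)
Jv2 = (6.69231, 2.34615); divide by 6.69231 → v3 = (1.00000, 0.35057)
Requested entry of v3: -122/-348 = 0.3506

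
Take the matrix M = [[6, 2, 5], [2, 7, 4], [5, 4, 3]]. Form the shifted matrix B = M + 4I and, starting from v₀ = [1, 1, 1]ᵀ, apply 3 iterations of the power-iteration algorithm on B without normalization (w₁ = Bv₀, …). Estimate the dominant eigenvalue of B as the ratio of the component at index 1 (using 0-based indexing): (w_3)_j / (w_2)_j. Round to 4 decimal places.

B = M + 4I has rows (10, 2, 5); (2, 11, 4); (5, 4, 7)
w1 = Bv₀ = (10·1 + 2·1 + 5·1; 2·1 + 11·1 + 4·1; 5·1 + 4·1 + 7·1) = (17, 17, 16)
w2 = Bw1 = (10·17 + 2·17 + 5·16; 2·17 + 11·17 + 4·16; 5·17 + 4·17 + 7·16) = (284, 285, 265)
w3 = Bw2 = (4735, 4763, 4415)
Ratio: 4763/285 = 16.7123

μ ≈ 16.7123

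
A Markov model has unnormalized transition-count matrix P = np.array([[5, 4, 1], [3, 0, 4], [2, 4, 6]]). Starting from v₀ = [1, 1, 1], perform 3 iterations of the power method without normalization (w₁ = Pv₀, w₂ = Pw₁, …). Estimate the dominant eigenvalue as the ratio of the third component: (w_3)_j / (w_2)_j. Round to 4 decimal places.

10.1000

w1 = Pv₀ = (10, 7, 12)
w2 = Pw1 = (90, 78, 120)
w3 = Pw2 = (882, 750, 1212)
Ratio at component: 1212 / 120 = 10.1000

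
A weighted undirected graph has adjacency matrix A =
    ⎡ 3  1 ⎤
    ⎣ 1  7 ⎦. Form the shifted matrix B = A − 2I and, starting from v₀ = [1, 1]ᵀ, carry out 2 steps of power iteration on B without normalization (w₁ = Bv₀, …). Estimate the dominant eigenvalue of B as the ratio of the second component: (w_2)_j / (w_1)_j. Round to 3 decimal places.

μ ≈ 5.333

B = A − 2I has rows (1, 1); (1, 5)
w1 = Bv₀ = (2, 6)
w2 = Bw1 = (8, 32)
Ratio: 32/6 = 5.333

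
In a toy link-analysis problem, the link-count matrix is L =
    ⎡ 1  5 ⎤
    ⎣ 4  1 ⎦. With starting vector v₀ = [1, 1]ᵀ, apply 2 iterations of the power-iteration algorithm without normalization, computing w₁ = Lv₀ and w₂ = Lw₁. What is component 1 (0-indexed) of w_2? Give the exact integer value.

29

w1 = Lv₀ = (1·1 + 5·1; 4·1 + 1·1) = (6, 5)
w2 = Lw1 = (1·6 + 5·5; 4·6 + 1·5) = (31, 29)
The requested component of w2 is 29.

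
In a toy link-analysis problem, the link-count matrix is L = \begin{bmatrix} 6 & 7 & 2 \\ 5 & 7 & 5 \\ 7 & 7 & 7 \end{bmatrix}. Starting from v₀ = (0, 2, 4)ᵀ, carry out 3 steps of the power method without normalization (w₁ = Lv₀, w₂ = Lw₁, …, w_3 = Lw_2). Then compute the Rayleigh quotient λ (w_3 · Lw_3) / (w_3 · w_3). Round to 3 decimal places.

17.365

w1 = Lv₀ = (22, 34, 42)
w2 = Lw1 = (454, 558, 686)
w3 = Lw2 = (8002, 9606, 11886)
Lw3 = (139026, 166682, 206458)
w3·Lw3 = 8002·139026 + 9606·166682 + 11886·206458 = 5167593132; w3·w3 = 8002·8002 + 9606·9606 + 11886·11886 = 297584236
λ ≈ 5167593132/297584236 = 17.365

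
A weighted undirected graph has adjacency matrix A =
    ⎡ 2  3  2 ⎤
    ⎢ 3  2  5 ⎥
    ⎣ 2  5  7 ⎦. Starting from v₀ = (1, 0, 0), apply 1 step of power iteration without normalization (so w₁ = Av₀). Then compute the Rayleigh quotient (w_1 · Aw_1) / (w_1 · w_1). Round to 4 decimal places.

9.7647

w1 = Av₀ = (2·1 + 3·0 + 2·0; 3·1 + 2·0 + 5·0; 2·1 + 5·0 + 7·0) = (2, 3, 2)
Aw1 = (17, 22, 33)
w1·Aw1 = 2·17 + 3·22 + 2·33 = 166; w1·w1 = 2·2 + 3·3 + 2·2 = 17
λ ≈ 166/17 = 9.7647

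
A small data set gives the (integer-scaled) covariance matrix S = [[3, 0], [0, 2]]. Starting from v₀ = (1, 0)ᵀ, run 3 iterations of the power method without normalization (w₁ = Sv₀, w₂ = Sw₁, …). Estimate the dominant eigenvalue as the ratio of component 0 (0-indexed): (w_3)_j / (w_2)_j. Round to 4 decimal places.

w1 = Sv₀ = (3·1 + 0·0; 0·1 + 2·0) = (3, 0)
w2 = Sw1 = (3·3 + 0·0; 0·3 + 2·0) = (9, 0)
w3 = Sw2 = (27, 0)
Ratio at component: 27 / 9 = 3.0000

λ ≈ 3.0000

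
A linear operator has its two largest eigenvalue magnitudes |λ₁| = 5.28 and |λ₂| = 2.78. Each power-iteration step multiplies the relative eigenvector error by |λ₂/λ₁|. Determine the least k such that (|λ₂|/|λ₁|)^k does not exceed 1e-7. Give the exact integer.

26

|λ₂/λ₁| = 2.78/5.28 = 0.52652
Need k ≥ ln(1e-7) / ln(0.52652) = -16.1181 / -0.6415 ≈ 25.127
Smallest integer k satisfying the bound: 26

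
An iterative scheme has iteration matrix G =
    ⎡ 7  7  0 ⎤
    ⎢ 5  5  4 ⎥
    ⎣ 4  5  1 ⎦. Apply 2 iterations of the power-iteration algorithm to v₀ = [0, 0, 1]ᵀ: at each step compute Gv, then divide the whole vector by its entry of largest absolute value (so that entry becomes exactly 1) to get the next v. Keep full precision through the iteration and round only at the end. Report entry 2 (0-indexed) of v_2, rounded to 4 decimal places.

0.7500

Gv0 = (0.00000, 4.00000, 1.00000); divide by 4.00000 → v1 = (0.00000, 1.00000, 0.25000)
Gv1 = (7.00000, 6.00000, 5.25000); divide by 7.00000 → v2 = (1.00000, 0.85714, 0.75000)
Requested entry of v2: 21/28 = 0.7500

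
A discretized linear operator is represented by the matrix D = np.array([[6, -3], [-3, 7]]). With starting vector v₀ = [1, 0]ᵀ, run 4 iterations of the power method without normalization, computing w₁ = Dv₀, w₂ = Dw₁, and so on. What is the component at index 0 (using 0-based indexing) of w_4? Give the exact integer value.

w1 = Dv₀ = (6·1 + (-3)·0; (-3)·1 + 7·0) = (6, -3)
w2 = Dw1 = (6·6 + (-3)·(-3); (-3)·6 + 7·(-3)) = (45, -39)
w3 = Dw2 = (387, -408)
w4 = Dw3 = (3546, -4017)
The requested component of w4 is 3546.

3546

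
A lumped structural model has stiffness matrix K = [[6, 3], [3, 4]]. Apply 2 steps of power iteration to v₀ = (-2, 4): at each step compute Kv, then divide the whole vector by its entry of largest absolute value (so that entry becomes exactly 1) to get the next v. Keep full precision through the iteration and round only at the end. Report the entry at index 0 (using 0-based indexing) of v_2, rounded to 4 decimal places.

Kv0 = (0.00000, 10.00000); divide by 10.00000 → v1 = (0.00000, 1.00000)
Kv1 = (3.00000, 4.00000); divide by 4.00000 → v2 = (0.75000, 1.00000)
Requested entry of v2: 30/40 = 0.7500

0.7500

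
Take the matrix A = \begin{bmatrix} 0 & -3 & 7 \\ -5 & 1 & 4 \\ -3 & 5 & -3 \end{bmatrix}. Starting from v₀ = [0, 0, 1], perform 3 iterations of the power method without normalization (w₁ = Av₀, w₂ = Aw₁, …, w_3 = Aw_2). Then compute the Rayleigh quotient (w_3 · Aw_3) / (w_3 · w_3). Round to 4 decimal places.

w1 = Av₀ = (0·0 + (-3)·0 + 7·1; (-5)·0 + 1·0 + 4·1; (-3)·0 + 5·0 + (-3)·1) = (7, 4, -3)
w2 = Aw1 = (0·7 + (-3)·4 + 7·(-3); (-5)·7 + 1·4 + 4·(-3); (-3)·7 + 5·4 + (-3)·(-3)) = (-33, -43, 8)
w3 = Aw2 = (185, 154, -140)
Aw3 = (-1442, -1331, 635)
w3·Aw3 = 185·(-1442) + 154·(-1331) + (-140)·635 = -560644; w3·w3 = 185·185 + 154·154 + (-140)·(-140) = 77541
λ ≈ -560644/77541 = -7.2303

λ ≈ -7.2303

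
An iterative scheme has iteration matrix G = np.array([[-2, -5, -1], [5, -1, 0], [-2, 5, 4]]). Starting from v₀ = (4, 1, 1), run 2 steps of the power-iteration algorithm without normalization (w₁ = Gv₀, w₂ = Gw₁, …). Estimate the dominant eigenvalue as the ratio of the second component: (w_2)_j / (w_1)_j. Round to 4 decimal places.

w1 = Gv₀ = (-14, 19, 1)
w2 = Gw1 = (-68, -89, 127)
Ratio at component: -89 / 19 = -4.6842

-4.6842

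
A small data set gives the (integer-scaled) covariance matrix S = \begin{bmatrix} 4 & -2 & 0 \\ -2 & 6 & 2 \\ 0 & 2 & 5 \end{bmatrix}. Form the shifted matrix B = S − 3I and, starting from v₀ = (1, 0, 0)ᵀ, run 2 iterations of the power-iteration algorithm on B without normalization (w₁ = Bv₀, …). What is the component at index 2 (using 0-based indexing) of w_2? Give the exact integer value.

B = S − 3I has rows (1, -2, 0); (-2, 3, 2); (0, 2, 2)
w1 = Bv₀ = (1·1 + (-2)·0 + 0·0; (-2)·1 + 3·0 + 2·0; 0·1 + 2·0 + 2·0) = (1, -2, 0)
w2 = Bw1 = (1·1 + (-2)·(-2) + 0·0; (-2)·1 + 3·(-2) + 2·0; 0·1 + 2·(-2) + 2·0) = (5, -8, -4)
Requested component of w2: -4

-4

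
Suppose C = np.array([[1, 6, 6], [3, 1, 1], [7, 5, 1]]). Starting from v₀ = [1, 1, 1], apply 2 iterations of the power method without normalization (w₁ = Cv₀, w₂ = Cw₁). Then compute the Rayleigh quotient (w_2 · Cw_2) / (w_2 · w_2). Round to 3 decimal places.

w1 = Cv₀ = (13, 5, 13)
w2 = Cw1 = (121, 57, 129)
Cw2 = (1237, 549, 1261)
w2·Cw2 = 121·1237 + 57·549 + 129·1261 = 343639; w2·w2 = 121·121 + 57·57 + 129·129 = 34531
λ ≈ 343639/34531 = 9.952

λ ≈ 9.952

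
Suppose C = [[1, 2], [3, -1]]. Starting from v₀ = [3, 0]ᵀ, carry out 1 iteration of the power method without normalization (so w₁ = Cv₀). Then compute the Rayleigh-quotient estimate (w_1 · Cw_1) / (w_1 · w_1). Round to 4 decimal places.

w1 = Cv₀ = (3, 9)
Cw1 = (21, 0)
w1·Cw1 = 3·21 + 9·0 = 63; w1·w1 = 3·3 + 9·9 = 90
λ ≈ 63/90 = 0.7000

0.7000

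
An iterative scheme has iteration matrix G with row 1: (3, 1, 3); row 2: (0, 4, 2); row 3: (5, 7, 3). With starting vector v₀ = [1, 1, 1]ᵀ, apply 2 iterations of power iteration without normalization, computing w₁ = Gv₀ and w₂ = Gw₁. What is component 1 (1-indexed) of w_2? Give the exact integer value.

w1 = Gv₀ = (3·1 + 1·1 + 3·1; 0·1 + 4·1 + 2·1; 5·1 + 7·1 + 3·1) = (7, 6, 15)
w2 = Gw1 = (3·7 + 1·6 + 3·15; 0·7 + 4·6 + 2·15; 5·7 + 7·6 + 3·15) = (72, 54, 122)
The requested component of w2 is 72.

72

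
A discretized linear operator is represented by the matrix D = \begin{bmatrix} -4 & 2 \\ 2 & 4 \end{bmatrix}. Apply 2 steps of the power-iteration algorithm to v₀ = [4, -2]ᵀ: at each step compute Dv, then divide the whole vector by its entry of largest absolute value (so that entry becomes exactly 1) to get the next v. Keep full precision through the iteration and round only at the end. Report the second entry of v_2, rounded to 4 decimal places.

-0.5000

Dv0 = (-20.00000, 0.00000); divide by -20.00000 → v1 = (1.00000, 0.00000)
Dv1 = (-4.00000, 2.00000); divide by -4.00000 → v2 = (1.00000, -0.50000)
Requested entry of v2: -40/80 = -0.5000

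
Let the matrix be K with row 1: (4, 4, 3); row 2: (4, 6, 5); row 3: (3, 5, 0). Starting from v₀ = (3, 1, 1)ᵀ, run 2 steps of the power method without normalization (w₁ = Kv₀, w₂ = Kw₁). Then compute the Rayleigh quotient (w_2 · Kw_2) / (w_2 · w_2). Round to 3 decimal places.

11.939

w1 = Kv₀ = (19, 23, 14)
w2 = Kw1 = (210, 284, 172)
Kw2 = (2492, 3404, 2050)
w2·Kw2 = 210·2492 + 284·3404 + 172·2050 = 1842656; w2·w2 = 210·210 + 284·284 + 172·172 = 154340
λ ≈ 1842656/154340 = 11.939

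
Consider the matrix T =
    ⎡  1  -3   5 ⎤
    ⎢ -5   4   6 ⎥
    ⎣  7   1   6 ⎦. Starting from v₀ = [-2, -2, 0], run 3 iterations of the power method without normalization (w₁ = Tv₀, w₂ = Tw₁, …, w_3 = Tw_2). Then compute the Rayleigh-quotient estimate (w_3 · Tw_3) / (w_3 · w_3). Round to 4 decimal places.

w1 = Tv₀ = (1·(-2) + (-3)·(-2) + 5·0; (-5)·(-2) + 4·(-2) + 6·0; 7·(-2) + 1·(-2) + 6·0) = (4, 2, -16)
w2 = Tw1 = (1·4 + (-3)·2 + 5·(-16); (-5)·4 + 4·2 + 6·(-16); 7·4 + 1·2 + 6·(-16)) = (-82, -108, -66)
w3 = Tw2 = (-88, -418, -1078)
Tw3 = (-4224, -7700, -7502)
w3·Tw3 = (-88)·(-4224) + (-418)·(-7700) + (-1078)·(-7502) = 11677468; w3·w3 = (-88)·(-88) + (-418)·(-418) + (-1078)·(-1078) = 1344552
λ ≈ 11677468/1344552 = 8.6850

8.6850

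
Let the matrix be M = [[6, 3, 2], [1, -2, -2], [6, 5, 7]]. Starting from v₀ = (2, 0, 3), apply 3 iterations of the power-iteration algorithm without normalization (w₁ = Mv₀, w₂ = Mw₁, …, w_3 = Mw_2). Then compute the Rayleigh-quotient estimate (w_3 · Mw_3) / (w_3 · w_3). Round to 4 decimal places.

9.3019

w1 = Mv₀ = (6·2 + 3·0 + 2·3; 1·2 + (-2)·0 + (-2)·3; 6·2 + 5·0 + 7·3) = (18, -4, 33)
w2 = Mw1 = (6·18 + 3·(-4) + 2·33; 1·18 + (-2)·(-4) + (-2)·33; 6·18 + 5·(-4) + 7·33) = (162, -40, 319)
w3 = Mw2 = (1490, -396, 3005)
Mw3 = (13762, -3728, 27995)
w3·Mw3 = 1490·13762 + (-396)·(-3728) + 3005·27995 = 106106643; w3·w3 = 1490·1490 + (-396)·(-396) + 3005·3005 = 11406941
λ ≈ 106106643/11406941 = 9.3019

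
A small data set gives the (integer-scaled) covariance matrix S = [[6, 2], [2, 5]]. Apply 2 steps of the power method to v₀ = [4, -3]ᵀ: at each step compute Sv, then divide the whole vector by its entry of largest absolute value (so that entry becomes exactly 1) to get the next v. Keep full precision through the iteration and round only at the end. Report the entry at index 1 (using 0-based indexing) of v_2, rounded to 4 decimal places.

Sv0 = (18.00000, -7.00000); divide by 18.00000 → v1 = (1.00000, -0.38889)
Sv1 = (5.22222, 0.05556); divide by 5.22222 → v2 = (1.00000, 0.01064)
Requested entry of v2: 1/94 = 0.0106

0.0106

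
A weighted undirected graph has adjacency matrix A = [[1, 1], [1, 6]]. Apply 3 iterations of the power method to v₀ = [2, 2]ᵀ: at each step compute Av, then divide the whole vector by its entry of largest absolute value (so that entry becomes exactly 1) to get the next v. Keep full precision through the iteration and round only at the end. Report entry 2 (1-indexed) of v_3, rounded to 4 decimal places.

Av0 = (4.00000, 14.00000); divide by 14.00000 → v1 = (0.28571, 1.00000)
Av1 = (1.28571, 6.28571); divide by 6.28571 → v2 = (0.20455, 1.00000)
Av2 = (1.20455, 6.20455); divide by 6.20455 → v3 = (0.19414, 1.00000)
Requested entry of v3: 546/546 = 1.0000

1.0000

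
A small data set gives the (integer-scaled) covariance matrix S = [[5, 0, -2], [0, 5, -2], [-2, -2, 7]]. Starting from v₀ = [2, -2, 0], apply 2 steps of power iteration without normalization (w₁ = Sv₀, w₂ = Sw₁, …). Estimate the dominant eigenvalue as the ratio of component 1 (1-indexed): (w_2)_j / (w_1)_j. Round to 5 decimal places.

λ ≈ 5.00000

w1 = Sv₀ = (5·2 + 0·(-2) + (-2)·0; 0·2 + 5·(-2) + (-2)·0; (-2)·2 + (-2)·(-2) + 7·0) = (10, -10, 0)
w2 = Sw1 = (5·10 + 0·(-10) + (-2)·0; 0·10 + 5·(-10) + (-2)·0; (-2)·10 + (-2)·(-10) + 7·0) = (50, -50, 0)
Ratio at component: 50 / 10 = 5.00000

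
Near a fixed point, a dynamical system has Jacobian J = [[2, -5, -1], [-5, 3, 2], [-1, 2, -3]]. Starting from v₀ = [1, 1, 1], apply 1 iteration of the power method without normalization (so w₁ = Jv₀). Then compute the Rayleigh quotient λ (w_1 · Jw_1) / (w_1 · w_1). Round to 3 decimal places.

w1 = Jv₀ = (-4, 0, -2)
Jw1 = (-6, 16, 10)
w1·Jw1 = (-4)·(-6) + 0·16 + (-2)·10 = 4; w1·w1 = (-4)·(-4) + 0·0 + (-2)·(-2) = 20
λ ≈ 4/20 = 0.200

λ ≈ 0.200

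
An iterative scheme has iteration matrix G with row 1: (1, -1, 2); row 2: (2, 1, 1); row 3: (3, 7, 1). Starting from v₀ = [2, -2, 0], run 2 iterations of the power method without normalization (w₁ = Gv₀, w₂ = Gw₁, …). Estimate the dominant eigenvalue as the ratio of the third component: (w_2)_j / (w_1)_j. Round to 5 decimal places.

λ ≈ -2.25000

w1 = Gv₀ = (4, 2, -8)
w2 = Gw1 = (-14, 2, 18)
Ratio at component: 18 / -8 = -2.25000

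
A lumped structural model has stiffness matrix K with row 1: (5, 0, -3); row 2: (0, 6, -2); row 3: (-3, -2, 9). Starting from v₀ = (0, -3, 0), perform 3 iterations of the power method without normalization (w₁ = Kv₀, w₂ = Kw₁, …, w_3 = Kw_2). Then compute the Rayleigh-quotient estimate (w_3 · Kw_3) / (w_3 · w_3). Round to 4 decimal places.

λ ≈ 10.5802

w1 = Kv₀ = (5·0 + 0·(-3) + (-3)·0; 0·0 + 6·(-3) + (-2)·0; (-3)·0 + (-2)·(-3) + 9·0) = (0, -18, 6)
w2 = Kw1 = (5·0 + 0·(-18) + (-3)·6; 0·0 + 6·(-18) + (-2)·6; (-3)·0 + (-2)·(-18) + 9·6) = (-18, -120, 90)
w3 = Kw2 = (-360, -900, 1104)
Kw3 = (-5112, -7608, 12816)
w3·Kw3 = (-360)·(-5112) + (-900)·(-7608) + 1104·12816 = 22836384; w3·w3 = (-360)·(-360) + (-900)·(-900) + 1104·1104 = 2158416
λ ≈ 22836384/2158416 = 10.5802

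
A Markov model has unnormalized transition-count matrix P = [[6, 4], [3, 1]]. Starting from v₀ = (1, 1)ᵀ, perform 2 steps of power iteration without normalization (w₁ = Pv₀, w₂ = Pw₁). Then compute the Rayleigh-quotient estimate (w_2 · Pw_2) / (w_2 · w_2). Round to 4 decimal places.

w1 = Pv₀ = (6·1 + 4·1; 3·1 + 1·1) = (10, 4)
w2 = Pw1 = (6·10 + 4·4; 3·10 + 1·4) = (76, 34)
Pw2 = (592, 262)
w2·Pw2 = 76·592 + 34·262 = 53900; w2·w2 = 76·76 + 34·34 = 6932
λ ≈ 53900/6932 = 7.7755

7.7755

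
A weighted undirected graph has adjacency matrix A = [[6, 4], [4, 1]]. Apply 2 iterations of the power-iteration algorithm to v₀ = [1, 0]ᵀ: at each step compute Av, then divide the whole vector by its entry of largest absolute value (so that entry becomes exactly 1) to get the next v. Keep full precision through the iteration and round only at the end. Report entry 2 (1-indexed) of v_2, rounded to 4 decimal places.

Av0 = (6.00000, 4.00000); divide by 6.00000 → v1 = (1.00000, 0.66667)
Av1 = (8.66667, 4.66667); divide by 8.66667 → v2 = (1.00000, 0.53846)
Requested entry of v2: 28/52 = 0.5385

0.5385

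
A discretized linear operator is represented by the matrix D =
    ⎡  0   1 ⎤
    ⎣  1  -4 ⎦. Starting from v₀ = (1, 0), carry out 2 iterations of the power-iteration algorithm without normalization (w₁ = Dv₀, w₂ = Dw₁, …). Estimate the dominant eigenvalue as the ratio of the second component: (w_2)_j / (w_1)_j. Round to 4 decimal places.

-4.0000

w1 = Dv₀ = (0·1 + 1·0; 1·1 + (-4)·0) = (0, 1)
w2 = Dw1 = (0·0 + 1·1; 1·0 + (-4)·1) = (1, -4)
Ratio at component: -4 / 1 = -4.0000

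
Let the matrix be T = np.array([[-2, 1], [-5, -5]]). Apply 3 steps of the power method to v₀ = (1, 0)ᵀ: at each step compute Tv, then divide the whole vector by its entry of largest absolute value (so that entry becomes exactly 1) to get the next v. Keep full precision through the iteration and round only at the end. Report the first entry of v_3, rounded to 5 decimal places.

Tv0 = (-2.000000, -5.000000); divide by -5.000000 → v1 = (0.400000, 1.000000)
Tv1 = (0.200000, -7.000000); divide by -7.000000 → v2 = (-0.028571, 1.000000)
Tv2 = (1.057143, -4.857143); divide by -4.857143 → v3 = (-0.217647, 1.000000)
Requested entry of v3: 37/-170 = -0.21765

-0.21765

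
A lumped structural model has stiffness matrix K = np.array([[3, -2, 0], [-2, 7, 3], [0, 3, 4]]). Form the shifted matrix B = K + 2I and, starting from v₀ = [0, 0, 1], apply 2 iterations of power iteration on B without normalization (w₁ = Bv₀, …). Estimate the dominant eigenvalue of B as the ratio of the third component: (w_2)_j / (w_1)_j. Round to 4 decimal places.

μ ≈ 7.5000

B = K + 2I has rows (5, -2, 0); (-2, 9, 3); (0, 3, 6)
w1 = Bv₀ = (5·0 + (-2)·0 + 0·1; (-2)·0 + 9·0 + 3·1; 0·0 + 3·0 + 6·1) = (0, 3, 6)
w2 = Bw1 = (5·0 + (-2)·3 + 0·6; (-2)·0 + 9·3 + 3·6; 0·0 + 3·3 + 6·6) = (-6, 45, 45)
Ratio: 45/6 = 7.5000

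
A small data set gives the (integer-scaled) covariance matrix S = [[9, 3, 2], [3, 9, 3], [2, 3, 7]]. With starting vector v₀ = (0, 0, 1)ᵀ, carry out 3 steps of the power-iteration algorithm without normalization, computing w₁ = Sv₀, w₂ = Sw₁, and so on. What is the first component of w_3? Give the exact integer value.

w1 = Sv₀ = (9·0 + 3·0 + 2·1; 3·0 + 9·0 + 3·1; 2·0 + 3·0 + 7·1) = (2, 3, 7)
w2 = Sw1 = (9·2 + 3·3 + 2·7; 3·2 + 9·3 + 3·7; 2·2 + 3·3 + 7·7) = (41, 54, 62)
w3 = Sw2 = (655, 795, 678)
The requested component of w3 is 655.

655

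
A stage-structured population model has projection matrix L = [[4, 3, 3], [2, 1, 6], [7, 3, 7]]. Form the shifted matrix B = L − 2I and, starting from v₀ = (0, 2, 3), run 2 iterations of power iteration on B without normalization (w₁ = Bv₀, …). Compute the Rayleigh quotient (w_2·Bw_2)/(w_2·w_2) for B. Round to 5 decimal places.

μ ≈ 10.75526

B = L − 2I has rows (2, 3, 3); (2, -1, 6); (7, 3, 5)
w1 = Bv₀ = (2·0 + 3·2 + 3·3; 2·0 + (-1)·2 + 6·3; 7·0 + 3·2 + 5·3) = (15, 16, 21)
w2 = Bw1 = (2·15 + 3·16 + 3·21; 2·15 + (-1)·16 + 6·21; 7·15 + 3·16 + 5·21) = (141, 140, 258)
Bw2 = (1476, 1690, 2697)
w2·Bw2 = 1140542; w2·w2 = 106045; μ ≈ 1140542/106045 = 10.75526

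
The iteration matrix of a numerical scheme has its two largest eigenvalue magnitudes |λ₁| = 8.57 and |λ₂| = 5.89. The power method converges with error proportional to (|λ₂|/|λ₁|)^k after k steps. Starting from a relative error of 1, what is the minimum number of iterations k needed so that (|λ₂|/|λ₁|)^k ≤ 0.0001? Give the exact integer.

|λ₂/λ₁| = 5.89/8.57 = 0.68728
Need k ≥ ln(0.0001) / ln(0.68728) = -9.2103 / -0.3750 ≈ 24.560
Smallest integer k satisfying the bound: 25

25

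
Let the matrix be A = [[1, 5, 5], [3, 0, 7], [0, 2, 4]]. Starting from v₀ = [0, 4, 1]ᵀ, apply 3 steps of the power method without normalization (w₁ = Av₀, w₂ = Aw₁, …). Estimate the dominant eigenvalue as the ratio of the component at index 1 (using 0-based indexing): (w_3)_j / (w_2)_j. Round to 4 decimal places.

w1 = Av₀ = (25, 7, 12)
w2 = Aw1 = (120, 159, 62)
w3 = Aw2 = (1225, 794, 566)
Ratio at component: 794 / 159 = 4.9937

4.9937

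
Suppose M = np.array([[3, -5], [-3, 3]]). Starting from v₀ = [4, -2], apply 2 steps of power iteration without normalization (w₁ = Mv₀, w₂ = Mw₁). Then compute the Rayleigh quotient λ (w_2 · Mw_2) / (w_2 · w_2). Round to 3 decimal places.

w1 = Mv₀ = (3·4 + (-5)·(-2); (-3)·4 + 3·(-2)) = (22, -18)
w2 = Mw1 = (3·22 + (-5)·(-18); (-3)·22 + 3·(-18)) = (156, -120)
Mw2 = (1068, -828)
w2·Mw2 = 156·1068 + (-120)·(-828) = 265968; w2·w2 = 156·156 + (-120)·(-120) = 38736
λ ≈ 265968/38736 = 6.866

6.866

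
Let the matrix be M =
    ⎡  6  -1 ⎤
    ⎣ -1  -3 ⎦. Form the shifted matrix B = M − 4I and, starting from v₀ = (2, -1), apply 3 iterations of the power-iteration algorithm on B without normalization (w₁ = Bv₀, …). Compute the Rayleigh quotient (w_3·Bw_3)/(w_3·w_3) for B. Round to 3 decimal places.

B = M − 4I has rows (2, -1); (-1, -7)
w1 = Bv₀ = (2·2 + (-1)·(-1); (-1)·2 + (-7)·(-1)) = (5, 5)
w2 = Bw1 = (2·5 + (-1)·5; (-1)·5 + (-7)·5) = (5, -40)
w3 = Bw2 = (50, 275)
Bw3 = (-175, -1975)
w3·Bw3 = -551875; w3·w3 = 78125; μ ≈ -551875/78125 = -7.064

μ ≈ -7.064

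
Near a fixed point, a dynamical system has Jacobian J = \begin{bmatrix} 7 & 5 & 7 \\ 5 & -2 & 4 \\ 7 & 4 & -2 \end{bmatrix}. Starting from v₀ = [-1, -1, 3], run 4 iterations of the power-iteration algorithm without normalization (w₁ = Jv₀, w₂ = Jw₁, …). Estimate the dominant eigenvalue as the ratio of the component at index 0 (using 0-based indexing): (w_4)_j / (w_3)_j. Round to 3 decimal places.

5.838

w1 = Jv₀ = (9, 9, -17)
w2 = Jw1 = (-11, -41, 133)
w3 = Jw2 = (649, 559, -507)
w4 = Jw3 = (3789, 99, 7793)
Ratio at component: 3789 / 649 = 5.838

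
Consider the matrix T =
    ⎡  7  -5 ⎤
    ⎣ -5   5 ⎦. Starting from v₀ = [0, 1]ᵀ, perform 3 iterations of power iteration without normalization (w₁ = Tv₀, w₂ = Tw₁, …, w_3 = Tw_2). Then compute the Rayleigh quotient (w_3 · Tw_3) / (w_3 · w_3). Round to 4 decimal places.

w1 = Tv₀ = (7·0 + (-5)·1; (-5)·0 + 5·1) = (-5, 5)
w2 = Tw1 = (7·(-5) + (-5)·5; (-5)·(-5) + 5·5) = (-60, 50)
w3 = Tw2 = (-670, 550)
Tw3 = (-7440, 6100)
w3·Tw3 = (-670)·(-7440) + 550·6100 = 8339800; w3·w3 = (-670)·(-670) + 550·550 = 751400
λ ≈ 8339800/751400 = 11.0990

11.0990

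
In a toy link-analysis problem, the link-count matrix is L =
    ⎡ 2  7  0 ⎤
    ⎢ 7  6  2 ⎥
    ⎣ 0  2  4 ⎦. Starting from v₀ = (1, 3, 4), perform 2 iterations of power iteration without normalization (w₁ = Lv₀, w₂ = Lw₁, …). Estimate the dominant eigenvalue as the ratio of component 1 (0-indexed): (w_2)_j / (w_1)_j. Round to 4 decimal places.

λ ≈ 12.2121

w1 = Lv₀ = (23, 33, 22)
w2 = Lw1 = (277, 403, 154)
Ratio at component: 403 / 33 = 12.2121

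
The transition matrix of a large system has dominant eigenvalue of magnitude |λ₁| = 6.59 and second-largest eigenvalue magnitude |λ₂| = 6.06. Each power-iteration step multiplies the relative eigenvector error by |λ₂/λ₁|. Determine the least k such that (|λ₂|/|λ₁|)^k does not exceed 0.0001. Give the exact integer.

|λ₂/λ₁| = 6.06/6.59 = 0.91958
Need k ≥ ln(0.0001) / ln(0.91958) = -9.2103 / -0.0838 ≈ 109.852
Smallest integer k satisfying the bound: 110

110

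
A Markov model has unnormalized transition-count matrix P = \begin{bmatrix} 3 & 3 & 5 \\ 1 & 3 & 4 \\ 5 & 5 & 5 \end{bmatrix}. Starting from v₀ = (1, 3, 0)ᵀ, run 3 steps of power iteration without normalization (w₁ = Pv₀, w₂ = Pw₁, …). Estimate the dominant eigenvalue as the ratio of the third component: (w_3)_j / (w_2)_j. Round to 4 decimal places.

w1 = Pv₀ = (3·1 + 3·3 + 5·0; 1·1 + 3·3 + 4·0; 5·1 + 5·3 + 5·0) = (12, 10, 20)
w2 = Pw1 = (3·12 + 3·10 + 5·20; 1·12 + 3·10 + 4·20; 5·12 + 5·10 + 5·20) = (166, 122, 210)
w3 = Pw2 = (1914, 1372, 2490)
Ratio at component: 2490 / 210 = 11.8571

11.8571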